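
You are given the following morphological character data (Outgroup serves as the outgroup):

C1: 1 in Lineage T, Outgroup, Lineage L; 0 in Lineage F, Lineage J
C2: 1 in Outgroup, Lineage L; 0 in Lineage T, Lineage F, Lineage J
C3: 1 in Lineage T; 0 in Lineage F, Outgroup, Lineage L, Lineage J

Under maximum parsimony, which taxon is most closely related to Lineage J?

Character polarity is set by the outgroup: the derived state is whichever differs from the outgroup's state, so for C1, C2 the derived state is '0', and for the remaining characters it is '1'.
Only Lineage F and Lineage J show the derived state '0' for C1, supporting them as a clade.
Only Lineage F, Lineage J, and Lineage T show the derived state '0' for C2, supporting them as a clade.
C3 (derived state '1') is unique to Lineage T (autapomorphy; uninformative for grouping).
Most parsimonious ingroup topology: (((Lineage F,Lineage J),Lineage T),Lineage L).
Lineage J and Lineage F form a cherry on this tree, so they are sister taxa.

Lineage F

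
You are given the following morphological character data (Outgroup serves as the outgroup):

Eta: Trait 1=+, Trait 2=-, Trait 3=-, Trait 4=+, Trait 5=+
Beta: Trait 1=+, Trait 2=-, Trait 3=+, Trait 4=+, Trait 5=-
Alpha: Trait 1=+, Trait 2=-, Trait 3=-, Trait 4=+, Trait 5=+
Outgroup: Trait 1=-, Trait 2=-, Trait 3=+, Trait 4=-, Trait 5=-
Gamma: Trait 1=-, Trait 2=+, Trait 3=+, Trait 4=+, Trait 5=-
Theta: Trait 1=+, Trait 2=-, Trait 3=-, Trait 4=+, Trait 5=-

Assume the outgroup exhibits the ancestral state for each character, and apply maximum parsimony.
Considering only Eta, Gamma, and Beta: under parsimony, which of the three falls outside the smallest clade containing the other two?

Gamma

Character polarity is set by the outgroup: the derived state is whichever differs from the outgroup's state, so for Trait 3 the derived state is '-', and for the remaining characters it is '+'.
Trait 1: derived state '+' in Alpha, Beta, Eta, and Theta only — synapomorphy for {Alpha, Beta, Eta, Theta}.
Trait 2: derived state '+' in Gamma only — an autapomorphy, so it tells us nothing about relationships among taxa.
Trait 3 (derived state '-') is shared by Alpha, Eta, and Theta — a synapomorphy uniting that clade.
All ingroup taxa share the derived state '+' for Trait 4; it defines the ingroup but does not resolve relationships within it.
Trait 5 (derived state '+') is shared by Alpha and Eta — a synapomorphy uniting that clade.
Most parsimonious ingroup topology: ((Beta,((Alpha,Eta),Theta)),Gamma).
Beta and Eta share a more recent common ancestor with each other than either does with Gamma, so Gamma is the least closely related of the three.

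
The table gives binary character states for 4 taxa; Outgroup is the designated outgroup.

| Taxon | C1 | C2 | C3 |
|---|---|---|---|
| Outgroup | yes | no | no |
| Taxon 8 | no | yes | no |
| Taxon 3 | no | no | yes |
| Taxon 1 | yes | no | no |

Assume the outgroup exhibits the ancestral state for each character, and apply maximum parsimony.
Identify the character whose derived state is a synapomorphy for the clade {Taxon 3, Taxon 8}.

C1

Character polarity is set by the outgroup: the derived state is whichever differs from the outgroup's state, so for C1 the derived state is 'no', and for the remaining characters it is 'yes'.
C1: derived state 'no' in Taxon 3 and Taxon 8 only — synapomorphy for {Taxon 3, Taxon 8}.
C2: derived state 'yes' in Taxon 8 only — an autapomorphy, so it tells us nothing about relationships among taxa.
C3 (derived state 'yes') is unique to Taxon 3 (autapomorphy; uninformative for grouping).
Most parsimonious ingroup topology: ((Taxon 8,Taxon 3),Taxon 1).
The clade {Taxon 3, Taxon 8} is supported by C1: its derived state 'no' occurs in exactly those taxa and in no other taxon (including the outgroup).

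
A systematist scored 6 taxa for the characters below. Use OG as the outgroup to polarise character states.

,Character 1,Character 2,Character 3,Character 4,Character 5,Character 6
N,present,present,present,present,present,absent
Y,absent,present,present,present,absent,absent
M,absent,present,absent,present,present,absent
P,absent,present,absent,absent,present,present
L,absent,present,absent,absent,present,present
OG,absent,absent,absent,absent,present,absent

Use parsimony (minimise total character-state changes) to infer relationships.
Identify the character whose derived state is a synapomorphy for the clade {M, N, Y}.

Character 4

Character polarity is set by the outgroup: the derived state is whichever differs from the outgroup's state, so for Character 5 the derived state is 'absent', and for the remaining characters it is 'present'.
Character 1: derived state 'present' in N only — an autapomorphy, so it tells us nothing about relationships among taxa.
All ingroup taxa share the derived state 'present' for Character 2; it defines the ingroup but does not resolve relationships within it.
Only N and Y show the derived state 'present' for Character 3, supporting them as a clade.
Character 4 (derived state 'present') is shared by M, N, and Y — a synapomorphy uniting that clade.
Character 5: derived state 'absent' in Y only — an autapomorphy, so it tells us nothing about relationships among taxa.
Only L and P show the derived state 'present' for Character 6, supporting them as a clade.
Most parsimonious ingroup topology: (((N,Y),M),(L,P)).
The clade {M, N, Y} is supported by Character 4: its derived state 'present' occurs in exactly those taxa and in no other taxon (including the outgroup).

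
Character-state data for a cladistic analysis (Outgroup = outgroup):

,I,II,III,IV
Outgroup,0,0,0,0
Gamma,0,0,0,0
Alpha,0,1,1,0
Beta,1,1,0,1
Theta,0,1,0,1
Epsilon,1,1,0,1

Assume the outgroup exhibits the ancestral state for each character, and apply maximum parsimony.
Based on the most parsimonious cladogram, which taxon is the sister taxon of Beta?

Epsilon

The outgroup has state '0' for every character, so '1' is the derived state throughout.
Only Beta and Epsilon show the derived state '1' for I, supporting them as a clade.
Only Alpha, Beta, Epsilon, and Theta show the derived state '1' for II, supporting them as a clade.
III (derived state '1') is unique to Alpha (autapomorphy; uninformative for grouping).
IV (derived state '1') is shared by Beta, Epsilon, and Theta — a synapomorphy uniting that clade.
Most parsimonious ingroup topology: (Gamma,(Alpha,((Beta,Epsilon),Theta))).
Beta and Epsilon form a cherry on this tree, so they are sister taxa.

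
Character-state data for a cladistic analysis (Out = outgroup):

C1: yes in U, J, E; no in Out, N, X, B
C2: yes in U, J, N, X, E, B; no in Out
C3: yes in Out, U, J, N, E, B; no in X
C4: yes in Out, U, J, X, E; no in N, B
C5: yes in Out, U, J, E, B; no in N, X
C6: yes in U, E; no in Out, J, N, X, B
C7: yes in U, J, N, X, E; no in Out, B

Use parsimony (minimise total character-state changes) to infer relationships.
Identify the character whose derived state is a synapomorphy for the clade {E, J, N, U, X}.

Character polarity is set by the outgroup: the derived state is whichever differs from the outgroup's state, so for C3, C4, C5 the derived state is 'no', and for the remaining characters it is 'yes'.
C1 (derived state 'yes') is shared by E, J, and U — a synapomorphy uniting that clade.
C2 (derived state 'yes') is shared by all ingroup taxa — unites the whole ingroup.
C3: derived state 'no' in X only — an autapomorphy, so it tells us nothing about relationships among taxa.
C4 groups B and N, which is incompatible with the clades supported by the remaining characters; treating it as convergent (homoplasy) costs fewer steps than any alternative tree.
C5: derived state 'no' in N and X only — synapomorphy for {N, X}.
C6 (derived state 'yes') is shared by E and U — a synapomorphy uniting that clade.
C7 (derived state 'yes') is shared by E, J, N, U, and X — a synapomorphy uniting that clade.
Most parsimonious ingroup topology: ((((U,E),J),(N,X)),B).
The clade {E, J, N, U, X} is supported by C7: its derived state 'yes' occurs in exactly those taxa and in no other taxon (including the outgroup).

C7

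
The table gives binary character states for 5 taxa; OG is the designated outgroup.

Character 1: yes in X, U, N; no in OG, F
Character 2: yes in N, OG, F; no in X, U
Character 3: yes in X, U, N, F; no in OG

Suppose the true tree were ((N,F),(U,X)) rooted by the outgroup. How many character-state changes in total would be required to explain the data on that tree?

Map each character onto ((N,F),(U,X)) (rooted by OG) and count the minimum state changes it requires (Fitch parsimony):
Character 1: 2; Character 2: 1; Character 3: 1.
Total tree length = 4.

4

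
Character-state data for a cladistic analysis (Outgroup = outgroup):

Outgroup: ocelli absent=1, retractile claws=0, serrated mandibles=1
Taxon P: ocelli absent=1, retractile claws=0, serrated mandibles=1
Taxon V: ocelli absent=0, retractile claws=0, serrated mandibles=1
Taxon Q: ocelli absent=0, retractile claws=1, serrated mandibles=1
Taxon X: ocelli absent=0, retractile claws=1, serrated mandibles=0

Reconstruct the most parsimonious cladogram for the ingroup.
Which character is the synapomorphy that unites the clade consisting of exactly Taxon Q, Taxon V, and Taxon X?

ocelli absent

Character polarity is set by the outgroup: the derived state is whichever differs from the outgroup's state, so for ocelli absent, serrated mandibles the derived state is '0', and for the remaining characters it is '1'.
ocelli absent: derived state '0' in Taxon Q, Taxon V, and Taxon X only — synapomorphy for {Taxon Q, Taxon V, Taxon X}.
Only Taxon Q and Taxon X show the derived state '1' for retractile claws, supporting them as a clade.
serrated mandibles (derived state '0') is unique to Taxon X (autapomorphy; uninformative for grouping).
Most parsimonious ingroup topology: (Taxon P,(Taxon V,(Taxon Q,Taxon X))).
The clade {Taxon Q, Taxon V, Taxon X} is supported by ocelli absent: its derived state '0' occurs in exactly those taxa and in no other taxon (including the outgroup).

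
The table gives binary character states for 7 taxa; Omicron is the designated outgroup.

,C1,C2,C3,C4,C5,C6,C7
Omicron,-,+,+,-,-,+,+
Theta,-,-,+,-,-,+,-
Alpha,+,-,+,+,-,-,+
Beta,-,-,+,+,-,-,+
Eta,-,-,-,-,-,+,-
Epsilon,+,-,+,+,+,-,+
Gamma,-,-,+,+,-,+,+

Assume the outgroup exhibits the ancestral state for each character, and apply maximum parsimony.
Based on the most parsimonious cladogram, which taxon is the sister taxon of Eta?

Theta

Character polarity is set by the outgroup: the derived state is whichever differs from the outgroup's state, so for C2, C3, C6, C7 the derived state is '-', and for the remaining characters it is '+'.
Only Alpha and Epsilon show the derived state '+' for C1, supporting them as a clade.
All ingroup taxa share the derived state '-' for C2; it defines the ingroup but does not resolve relationships within it.
C3: derived state '-' in Eta only — an autapomorphy, so it tells us nothing about relationships among taxa.
C4: derived state '+' in Alpha, Beta, Epsilon, and Gamma only — synapomorphy for {Alpha, Beta, Epsilon, Gamma}.
C5 (derived state '+') is unique to Epsilon (autapomorphy; uninformative for grouping).
C6: derived state '-' in Alpha, Beta, and Epsilon only — synapomorphy for {Alpha, Beta, Epsilon}.
C7 (derived state '-') is shared by Eta and Theta — a synapomorphy uniting that clade.
Most parsimonious ingroup topology: ((Theta,Eta),(((Alpha,Epsilon),Beta),Gamma)).
Eta and Theta form a cherry on this tree, so they are sister taxa.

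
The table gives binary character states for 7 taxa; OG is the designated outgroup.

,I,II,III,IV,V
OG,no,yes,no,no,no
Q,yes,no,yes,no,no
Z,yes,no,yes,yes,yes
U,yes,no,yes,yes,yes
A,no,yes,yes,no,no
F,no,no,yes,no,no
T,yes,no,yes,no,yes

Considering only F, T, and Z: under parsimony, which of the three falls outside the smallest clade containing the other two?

Character polarity is set by the outgroup: the derived state is whichever differs from the outgroup's state, so for II the derived state is 'no', and for the remaining characters it is 'yes'.
Only Q, T, U, and Z show the derived state 'yes' for I, supporting them as a clade.
II: derived state 'no' in F, Q, T, U, and Z only — synapomorphy for {F, Q, T, U, Z}.
III (derived state 'yes') is shared by all ingroup taxa — unites the whole ingroup.
Only U and Z show the derived state 'yes' for IV, supporting them as a clade.
V: derived state 'yes' in T, U, and Z only — synapomorphy for {T, U, Z}.
Most parsimonious ingroup topology: (((Q,((Z,U),T)),F),A).
Z and T share a more recent common ancestor with each other than either does with F, so F is the least closely related of the three.

F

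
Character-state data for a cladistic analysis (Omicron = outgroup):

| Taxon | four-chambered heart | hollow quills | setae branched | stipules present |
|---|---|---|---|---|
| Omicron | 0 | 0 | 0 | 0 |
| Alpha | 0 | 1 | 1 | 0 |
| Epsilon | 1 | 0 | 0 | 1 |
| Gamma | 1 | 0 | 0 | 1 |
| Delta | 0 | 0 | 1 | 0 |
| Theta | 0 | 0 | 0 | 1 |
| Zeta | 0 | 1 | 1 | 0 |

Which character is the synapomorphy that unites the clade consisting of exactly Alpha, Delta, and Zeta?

The outgroup has state '0' for every character, so '1' is the derived state throughout.
four-chambered heart: derived state '1' in Epsilon and Gamma only — synapomorphy for {Epsilon, Gamma}.
hollow quills: derived state '1' in Alpha and Zeta only — synapomorphy for {Alpha, Zeta}.
Only Alpha, Delta, and Zeta show the derived state '1' for setae branched, supporting them as a clade.
Only Epsilon, Gamma, and Theta show the derived state '1' for stipules present, supporting them as a clade.
Most parsimonious ingroup topology: (((Alpha,Zeta),Delta),((Epsilon,Gamma),Theta)).
The clade {Alpha, Delta, Zeta} is supported by setae branched: its derived state '1' occurs in exactly those taxa and in no other taxon (including the outgroup).

setae branched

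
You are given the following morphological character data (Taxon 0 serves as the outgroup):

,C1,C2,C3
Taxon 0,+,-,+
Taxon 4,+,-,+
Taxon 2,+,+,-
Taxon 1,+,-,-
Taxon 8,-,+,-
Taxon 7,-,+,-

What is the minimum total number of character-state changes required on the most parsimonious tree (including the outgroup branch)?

Character polarity is set by the outgroup: the derived state is whichever differs from the outgroup's state, so for C1, C3 the derived state is '-', and for the remaining characters it is '+'.
C1: derived state '-' in Taxon 7 and Taxon 8 only — synapomorphy for {Taxon 7, Taxon 8}.
Only Taxon 2, Taxon 7, and Taxon 8 show the derived state '+' for C2, supporting them as a clade.
C3: derived state '-' in Taxon 1, Taxon 2, Taxon 7, and Taxon 8 only — synapomorphy for {Taxon 1, Taxon 2, Taxon 7, Taxon 8}.
Most parsimonious ingroup topology: (Taxon 4,((Taxon 2,(Taxon 8,Taxon 7)),Taxon 1)).
Changes per character on this tree: C1: 1; C2: 1; C3: 1.
Total = 3.

3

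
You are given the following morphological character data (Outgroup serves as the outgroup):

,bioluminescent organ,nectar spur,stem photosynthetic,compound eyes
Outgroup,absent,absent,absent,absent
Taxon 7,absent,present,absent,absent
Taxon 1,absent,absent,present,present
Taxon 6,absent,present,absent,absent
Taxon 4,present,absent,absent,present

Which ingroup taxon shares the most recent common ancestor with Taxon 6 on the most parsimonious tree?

Taxon 7

The outgroup has state 'absent' for every character, so 'present' is the derived state throughout.
bioluminescent organ (derived state 'present') is unique to Taxon 4 (autapomorphy; uninformative for grouping).
nectar spur: derived state 'present' in Taxon 6 and Taxon 7 only — synapomorphy for {Taxon 6, Taxon 7}.
stem photosynthetic (derived state 'present') is unique to Taxon 1 (autapomorphy; uninformative for grouping).
compound eyes (derived state 'present') is shared by Taxon 1 and Taxon 4 — a synapomorphy uniting that clade.
Most parsimonious ingroup topology: ((Taxon 7,Taxon 6),(Taxon 1,Taxon 4)).
Taxon 6 and Taxon 7 form a cherry on this tree, so they are sister taxa.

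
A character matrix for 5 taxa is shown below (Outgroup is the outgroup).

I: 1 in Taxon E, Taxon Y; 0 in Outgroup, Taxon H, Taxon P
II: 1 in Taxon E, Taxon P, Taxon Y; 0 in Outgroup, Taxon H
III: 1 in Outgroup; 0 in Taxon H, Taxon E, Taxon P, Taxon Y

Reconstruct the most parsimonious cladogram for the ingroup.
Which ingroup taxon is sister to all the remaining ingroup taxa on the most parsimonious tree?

Character polarity is set by the outgroup: the derived state is whichever differs from the outgroup's state, so for III the derived state is '0', and for the remaining characters it is '1'.
Only Taxon E and Taxon Y show the derived state '1' for I, supporting them as a clade.
II: derived state '1' in Taxon E, Taxon P, and Taxon Y only — synapomorphy for {Taxon E, Taxon P, Taxon Y}.
III (derived state '0') is shared by all ingroup taxa — unites the whole ingroup.
Most parsimonious ingroup topology: (Taxon H,((Taxon E,Taxon Y),Taxon P)).
Taxon H is sister to the clade containing all other ingroup taxa, so it is the earliest-diverging (most basal) ingroup lineage.

Taxon H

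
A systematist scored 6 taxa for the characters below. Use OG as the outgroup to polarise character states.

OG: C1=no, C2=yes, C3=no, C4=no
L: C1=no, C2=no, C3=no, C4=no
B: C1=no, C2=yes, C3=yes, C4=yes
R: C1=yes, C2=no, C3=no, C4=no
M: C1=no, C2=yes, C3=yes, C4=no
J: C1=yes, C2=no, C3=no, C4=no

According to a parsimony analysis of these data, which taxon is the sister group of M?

Character polarity is set by the outgroup: the derived state is whichever differs from the outgroup's state, so for C2 the derived state is 'no', and for the remaining characters it is 'yes'.
C1 (derived state 'yes') is shared by J and R — a synapomorphy uniting that clade.
Only J, L, and R show the derived state 'no' for C2, supporting them as a clade.
Only B and M show the derived state 'yes' for C3, supporting them as a clade.
C4: derived state 'yes' in B only — an autapomorphy, so it tells us nothing about relationships among taxa.
Most parsimonious ingroup topology: ((L,(R,J)),(B,M)).
M and B form a cherry on this tree, so they are sister taxa.

B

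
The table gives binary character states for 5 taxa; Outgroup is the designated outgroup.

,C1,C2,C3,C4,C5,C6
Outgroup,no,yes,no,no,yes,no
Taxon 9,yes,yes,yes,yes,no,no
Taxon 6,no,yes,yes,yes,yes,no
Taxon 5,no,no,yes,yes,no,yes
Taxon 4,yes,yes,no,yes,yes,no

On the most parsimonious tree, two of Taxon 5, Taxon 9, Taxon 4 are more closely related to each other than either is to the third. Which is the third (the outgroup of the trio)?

Character polarity is set by the outgroup: the derived state is whichever differs from the outgroup's state, so for C2, C5 the derived state is 'no', and for the remaining characters it is 'yes'.
C1 groups Taxon 4 and Taxon 9, which is incompatible with the clades supported by the remaining characters; treating it as convergent (homoplasy) costs fewer steps than any alternative tree.
C2: derived state 'no' in Taxon 5 only — an autapomorphy, so it tells us nothing about relationships among taxa.
Only Taxon 5, Taxon 6, and Taxon 9 show the derived state 'yes' for C3, supporting them as a clade.
All ingroup taxa share the derived state 'yes' for C4; it defines the ingroup but does not resolve relationships within it.
C5 (derived state 'no') is shared by Taxon 5 and Taxon 9 — a synapomorphy uniting that clade.
C6 (derived state 'yes') is unique to Taxon 5 (autapomorphy; uninformative for grouping).
Most parsimonious ingroup topology: (((Taxon 9,Taxon 5),Taxon 6),Taxon 4).
Taxon 9 and Taxon 5 share a more recent common ancestor with each other than either does with Taxon 4, so Taxon 4 is the least closely related of the three.

Taxon 4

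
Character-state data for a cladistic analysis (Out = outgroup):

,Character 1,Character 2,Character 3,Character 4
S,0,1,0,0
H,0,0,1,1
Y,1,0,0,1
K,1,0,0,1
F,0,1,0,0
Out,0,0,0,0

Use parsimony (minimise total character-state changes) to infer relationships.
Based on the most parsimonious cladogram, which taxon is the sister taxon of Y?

K

The outgroup has state '0' for every character, so '1' is the derived state throughout.
Only K and Y show the derived state '1' for Character 1, supporting them as a clade.
Character 2: derived state '1' in F and S only — synapomorphy for {F, S}.
Character 3 (derived state '1') is unique to H (autapomorphy; uninformative for grouping).
Only H, K, and Y show the derived state '1' for Character 4, supporting them as a clade.
Most parsimonious ingroup topology: ((H,(K,Y)),(S,F)).
Y and K form a cherry on this tree, so they are sister taxa.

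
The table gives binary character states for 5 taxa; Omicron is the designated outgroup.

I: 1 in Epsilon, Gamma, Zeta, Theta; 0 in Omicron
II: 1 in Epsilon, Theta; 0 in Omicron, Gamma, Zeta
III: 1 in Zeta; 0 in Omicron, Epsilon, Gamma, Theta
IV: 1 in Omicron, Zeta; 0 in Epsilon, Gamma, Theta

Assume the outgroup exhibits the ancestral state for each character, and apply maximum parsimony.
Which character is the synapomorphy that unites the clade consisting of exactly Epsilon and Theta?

Character polarity is set by the outgroup: the derived state is whichever differs from the outgroup's state, so for IV the derived state is '0', and for the remaining characters it is '1'.
All ingroup taxa share the derived state '1' for I; it defines the ingroup but does not resolve relationships within it.
Only Epsilon and Theta show the derived state '1' for II, supporting them as a clade.
III (derived state '1') is unique to Zeta (autapomorphy; uninformative for grouping).
Only Epsilon, Gamma, and Theta show the derived state '0' for IV, supporting them as a clade.
Most parsimonious ingroup topology: (((Epsilon,Theta),Gamma),Zeta).
The clade {Epsilon, Theta} is supported by II: its derived state '1' occurs in exactly those taxa and in no other taxon (including the outgroup).

II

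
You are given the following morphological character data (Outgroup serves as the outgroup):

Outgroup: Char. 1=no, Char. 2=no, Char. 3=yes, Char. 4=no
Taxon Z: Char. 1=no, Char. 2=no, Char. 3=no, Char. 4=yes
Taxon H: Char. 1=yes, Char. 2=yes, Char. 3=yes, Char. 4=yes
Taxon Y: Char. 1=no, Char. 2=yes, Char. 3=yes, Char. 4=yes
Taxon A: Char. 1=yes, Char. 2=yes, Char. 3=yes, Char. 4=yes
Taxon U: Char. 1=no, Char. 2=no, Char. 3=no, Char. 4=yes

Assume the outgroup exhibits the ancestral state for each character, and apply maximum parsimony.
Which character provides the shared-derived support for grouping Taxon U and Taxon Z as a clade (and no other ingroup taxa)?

Character polarity is set by the outgroup: the derived state is whichever differs from the outgroup's state, so for Char. 3 the derived state is 'no', and for the remaining characters it is 'yes'.
Char. 1 (derived state 'yes') is shared by Taxon A and Taxon H — a synapomorphy uniting that clade.
Char. 2: derived state 'yes' in Taxon A, Taxon H, and Taxon Y only — synapomorphy for {Taxon A, Taxon H, Taxon Y}.
Char. 3: derived state 'no' in Taxon U and Taxon Z only — synapomorphy for {Taxon U, Taxon Z}.
Char. 4 (derived state 'yes') is shared by all ingroup taxa — unites the whole ingroup.
Most parsimonious ingroup topology: ((Taxon Z,Taxon U),((Taxon H,Taxon A),Taxon Y)).
The clade {Taxon U, Taxon Z} is supported by Char. 3: its derived state 'no' occurs in exactly those taxa and in no other taxon (including the outgroup).

Char. 3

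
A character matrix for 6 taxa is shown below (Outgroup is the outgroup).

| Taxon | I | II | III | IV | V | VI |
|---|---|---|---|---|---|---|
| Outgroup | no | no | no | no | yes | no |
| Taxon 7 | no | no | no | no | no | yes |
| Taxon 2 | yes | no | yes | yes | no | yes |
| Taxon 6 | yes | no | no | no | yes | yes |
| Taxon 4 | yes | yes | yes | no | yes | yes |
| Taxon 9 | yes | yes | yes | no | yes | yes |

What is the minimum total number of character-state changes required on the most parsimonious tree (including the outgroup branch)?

Character polarity is set by the outgroup: the derived state is whichever differs from the outgroup's state, so for V the derived state is 'no', and for the remaining characters it is 'yes'.
I: derived state 'yes' in Taxon 2, Taxon 4, Taxon 6, and Taxon 9 only — synapomorphy for {Taxon 2, Taxon 4, Taxon 6, Taxon 9}.
II: derived state 'yes' in Taxon 4 and Taxon 9 only — synapomorphy for {Taxon 4, Taxon 9}.
III: derived state 'yes' in Taxon 2, Taxon 4, and Taxon 9 only — synapomorphy for {Taxon 2, Taxon 4, Taxon 9}.
IV (derived state 'yes') is unique to Taxon 2 (autapomorphy; uninformative for grouping).
V (state 'no') occurs in Taxon 2 and Taxon 7 but conflicts with the nesting implied by the other characters — most parsimoniously interpreted as homoplasy.
VI (derived state 'yes') is shared by all ingroup taxa — unites the whole ingroup.
Most parsimonious ingroup topology: (Taxon 7,((Taxon 2,(Taxon 4,Taxon 9)),Taxon 6)).
Changes per character on this tree: I: 1; II: 1; III: 1; IV: 1; V: 2; VI: 1.
Total = 7.

7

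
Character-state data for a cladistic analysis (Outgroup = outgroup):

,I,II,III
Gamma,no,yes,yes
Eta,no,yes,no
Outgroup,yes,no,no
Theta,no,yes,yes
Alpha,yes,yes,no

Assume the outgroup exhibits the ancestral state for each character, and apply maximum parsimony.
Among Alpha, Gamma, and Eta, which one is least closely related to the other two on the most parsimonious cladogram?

Alpha

Character polarity is set by the outgroup: the derived state is whichever differs from the outgroup's state, so for I the derived state is 'no', and for the remaining characters it is 'yes'.
Only Eta, Gamma, and Theta show the derived state 'no' for I, supporting them as a clade.
All ingroup taxa share the derived state 'yes' for II; it defines the ingroup but does not resolve relationships within it.
Only Gamma and Theta show the derived state 'yes' for III, supporting them as a clade.
Most parsimonious ingroup topology: (((Gamma,Theta),Eta),Alpha).
Gamma and Eta share a more recent common ancestor with each other than either does with Alpha, so Alpha is the least closely related of the three.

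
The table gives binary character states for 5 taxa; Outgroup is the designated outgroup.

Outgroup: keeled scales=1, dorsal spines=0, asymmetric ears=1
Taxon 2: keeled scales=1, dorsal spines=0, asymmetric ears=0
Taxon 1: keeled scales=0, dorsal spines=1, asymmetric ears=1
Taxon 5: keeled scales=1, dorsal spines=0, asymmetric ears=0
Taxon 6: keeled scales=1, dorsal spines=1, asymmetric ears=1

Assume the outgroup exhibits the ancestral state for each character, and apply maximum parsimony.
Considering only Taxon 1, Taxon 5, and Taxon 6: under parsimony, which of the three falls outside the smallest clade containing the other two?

Character polarity is set by the outgroup: the derived state is whichever differs from the outgroup's state, so for keeled scales, asymmetric ears the derived state is '0', and for the remaining characters it is '1'.
keeled scales: derived state '0' in Taxon 1 only — an autapomorphy, so it tells us nothing about relationships among taxa.
dorsal spines (derived state '1') is shared by Taxon 1 and Taxon 6 — a synapomorphy uniting that clade.
Only Taxon 2 and Taxon 5 show the derived state '0' for asymmetric ears, supporting them as a clade.
Most parsimonious ingroup topology: ((Taxon 2,Taxon 5),(Taxon 1,Taxon 6)).
Taxon 6 and Taxon 1 share a more recent common ancestor with each other than either does with Taxon 5, so Taxon 5 is the least closely related of the three.

Taxon 5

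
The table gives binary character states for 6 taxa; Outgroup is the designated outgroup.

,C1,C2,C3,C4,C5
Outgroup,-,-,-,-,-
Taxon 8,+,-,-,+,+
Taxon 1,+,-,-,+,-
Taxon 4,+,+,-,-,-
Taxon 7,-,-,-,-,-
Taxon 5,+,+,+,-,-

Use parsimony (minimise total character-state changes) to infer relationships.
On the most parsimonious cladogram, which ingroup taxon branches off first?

Taxon 7

The outgroup has state '-' for every character, so '+' is the derived state throughout.
C1 (derived state '+') is shared by Taxon 1, Taxon 4, Taxon 5, and Taxon 8 — a synapomorphy uniting that clade.
C2: derived state '+' in Taxon 4 and Taxon 5 only — synapomorphy for {Taxon 4, Taxon 5}.
C3: derived state '+' in Taxon 5 only — an autapomorphy, so it tells us nothing about relationships among taxa.
C4: derived state '+' in Taxon 1 and Taxon 8 only — synapomorphy for {Taxon 1, Taxon 8}.
C5 (derived state '+') is unique to Taxon 8 (autapomorphy; uninformative for grouping).
Most parsimonious ingroup topology: (((Taxon 8,Taxon 1),(Taxon 4,Taxon 5)),Taxon 7).
Taxon 7 is sister to the clade containing all other ingroup taxa, so it is the earliest-diverging (most basal) ingroup lineage.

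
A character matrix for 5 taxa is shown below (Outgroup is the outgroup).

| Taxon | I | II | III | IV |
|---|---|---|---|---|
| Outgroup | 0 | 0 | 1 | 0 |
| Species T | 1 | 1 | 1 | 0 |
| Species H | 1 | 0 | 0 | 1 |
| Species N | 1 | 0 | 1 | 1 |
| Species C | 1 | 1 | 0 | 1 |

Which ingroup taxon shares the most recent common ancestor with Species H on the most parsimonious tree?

Species C

Character polarity is set by the outgroup: the derived state is whichever differs from the outgroup's state, so for III the derived state is '0', and for the remaining characters it is '1'.
I (derived state '1') is shared by all ingroup taxa — unites the whole ingroup.
II (state '1') occurs in Species C and Species T but conflicts with the nesting implied by the other characters — most parsimoniously interpreted as homoplasy.
III: derived state '0' in Species C and Species H only — synapomorphy for {Species C, Species H}.
IV (derived state '1') is shared by Species C, Species H, and Species N — a synapomorphy uniting that clade.
Most parsimonious ingroup topology: (Species T,((Species H,Species C),Species N)).
Species H and Species C form a cherry on this tree, so they are sister taxa.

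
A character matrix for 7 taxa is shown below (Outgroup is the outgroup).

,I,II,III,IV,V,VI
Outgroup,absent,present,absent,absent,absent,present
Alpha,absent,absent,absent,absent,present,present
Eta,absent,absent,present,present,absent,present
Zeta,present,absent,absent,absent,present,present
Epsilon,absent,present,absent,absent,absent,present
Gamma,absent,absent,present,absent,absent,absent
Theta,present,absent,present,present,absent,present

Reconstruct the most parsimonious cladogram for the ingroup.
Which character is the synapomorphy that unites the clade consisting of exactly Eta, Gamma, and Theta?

III

Character polarity is set by the outgroup: the derived state is whichever differs from the outgroup's state, so for II, VI the derived state is 'absent', and for the remaining characters it is 'present'.
I (state 'present') occurs in Theta and Zeta but conflicts with the nesting implied by the other characters — most parsimoniously interpreted as homoplasy.
II: derived state 'absent' in Alpha, Eta, Gamma, Theta, and Zeta only — synapomorphy for {Alpha, Eta, Gamma, Theta, Zeta}.
III (derived state 'present') is shared by Eta, Gamma, and Theta — a synapomorphy uniting that clade.
IV (derived state 'present') is shared by Eta and Theta — a synapomorphy uniting that clade.
V (derived state 'present') is shared by Alpha and Zeta — a synapomorphy uniting that clade.
VI: derived state 'absent' in Gamma only — an autapomorphy, so it tells us nothing about relationships among taxa.
Most parsimonious ingroup topology: (((Alpha,Zeta),((Eta,Theta),Gamma)),Epsilon).
The clade {Eta, Gamma, Theta} is supported by III: its derived state 'present' occurs in exactly those taxa and in no other taxon (including the outgroup).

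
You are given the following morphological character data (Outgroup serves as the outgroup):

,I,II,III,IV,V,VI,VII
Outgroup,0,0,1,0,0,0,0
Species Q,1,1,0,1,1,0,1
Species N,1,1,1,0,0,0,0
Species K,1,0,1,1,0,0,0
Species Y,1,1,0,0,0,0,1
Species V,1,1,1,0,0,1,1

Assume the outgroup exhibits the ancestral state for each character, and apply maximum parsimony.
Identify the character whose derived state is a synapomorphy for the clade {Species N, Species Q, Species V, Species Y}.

Character polarity is set by the outgroup: the derived state is whichever differs from the outgroup's state, so for III the derived state is '0', and for the remaining characters it is '1'.
I (derived state '1') is shared by all ingroup taxa — unites the whole ingroup.
II (derived state '1') is shared by Species N, Species Q, Species V, and Species Y — a synapomorphy uniting that clade.
III (derived state '0') is shared by Species Q and Species Y — a synapomorphy uniting that clade.
IV (state '1') occurs in Species K and Species Q but conflicts with the nesting implied by the other characters — most parsimoniously interpreted as homoplasy.
V: derived state '1' in Species Q only — an autapomorphy, so it tells us nothing about relationships among taxa.
VI: derived state '1' in Species V only — an autapomorphy, so it tells us nothing about relationships among taxa.
Only Species Q, Species V, and Species Y show the derived state '1' for VII, supporting them as a clade.
Most parsimonious ingroup topology: ((((Species Q,Species Y),Species V),Species N),Species K).
The clade {Species N, Species Q, Species V, Species Y} is supported by II: its derived state '1' occurs in exactly those taxa and in no other taxon (including the outgroup).

II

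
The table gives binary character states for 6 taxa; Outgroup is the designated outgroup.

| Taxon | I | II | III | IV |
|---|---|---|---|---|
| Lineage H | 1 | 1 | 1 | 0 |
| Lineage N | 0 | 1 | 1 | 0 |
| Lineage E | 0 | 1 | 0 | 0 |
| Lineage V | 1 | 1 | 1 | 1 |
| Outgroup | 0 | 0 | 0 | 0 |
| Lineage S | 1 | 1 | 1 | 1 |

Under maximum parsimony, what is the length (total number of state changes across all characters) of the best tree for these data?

4

The outgroup has state '0' for every character, so '1' is the derived state throughout.
I (derived state '1') is shared by Lineage H, Lineage S, and Lineage V — a synapomorphy uniting that clade.
All ingroup taxa share the derived state '1' for II; it defines the ingroup but does not resolve relationships within it.
Only Lineage H, Lineage N, Lineage S, and Lineage V show the derived state '1' for III, supporting them as a clade.
IV: derived state '1' in Lineage S and Lineage V only — synapomorphy for {Lineage S, Lineage V}.
Most parsimonious ingroup topology: ((((Lineage V,Lineage S),Lineage H),Lineage N),Lineage E).
Changes per character on this tree: I: 1; II: 1; III: 1; IV: 1.
Total = 4.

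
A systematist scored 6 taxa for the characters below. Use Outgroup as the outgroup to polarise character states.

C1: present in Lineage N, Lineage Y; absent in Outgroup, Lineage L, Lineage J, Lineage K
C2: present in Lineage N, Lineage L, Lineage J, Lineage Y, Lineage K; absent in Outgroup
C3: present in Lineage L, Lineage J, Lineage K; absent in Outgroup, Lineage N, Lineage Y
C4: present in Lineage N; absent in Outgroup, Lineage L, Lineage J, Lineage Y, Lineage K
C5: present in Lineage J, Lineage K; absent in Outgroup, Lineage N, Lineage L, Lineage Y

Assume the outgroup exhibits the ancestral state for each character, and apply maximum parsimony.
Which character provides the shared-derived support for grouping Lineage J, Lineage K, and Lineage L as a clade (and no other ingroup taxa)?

C3

The outgroup has state 'absent' for every character, so 'present' is the derived state throughout.
Only Lineage N and Lineage Y show the derived state 'present' for C1, supporting them as a clade.
All ingroup taxa share the derived state 'present' for C2; it defines the ingroup but does not resolve relationships within it.
Only Lineage J, Lineage K, and Lineage L show the derived state 'present' for C3, supporting them as a clade.
C4 (derived state 'present') is unique to Lineage N (autapomorphy; uninformative for grouping).
C5: derived state 'present' in Lineage J and Lineage K only — synapomorphy for {Lineage J, Lineage K}.
Most parsimonious ingroup topology: ((Lineage N,Lineage Y),(Lineage L,(Lineage J,Lineage K))).
The clade {Lineage J, Lineage K, Lineage L} is supported by C3: its derived state 'present' occurs in exactly those taxa and in no other taxon (including the outgroup).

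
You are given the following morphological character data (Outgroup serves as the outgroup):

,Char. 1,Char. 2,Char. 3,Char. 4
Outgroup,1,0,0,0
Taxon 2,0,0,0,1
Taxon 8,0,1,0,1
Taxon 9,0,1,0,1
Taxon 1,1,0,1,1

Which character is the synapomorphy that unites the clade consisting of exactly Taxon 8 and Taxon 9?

Character polarity is set by the outgroup: the derived state is whichever differs from the outgroup's state, so for Char. 1 the derived state is '0', and for the remaining characters it is '1'.
Char. 1: derived state '0' in Taxon 2, Taxon 8, and Taxon 9 only — synapomorphy for {Taxon 2, Taxon 8, Taxon 9}.
Char. 2 (derived state '1') is shared by Taxon 8 and Taxon 9 — a synapomorphy uniting that clade.
Char. 3 (derived state '1') is unique to Taxon 1 (autapomorphy; uninformative for grouping).
Char. 4 (derived state '1') is shared by all ingroup taxa — unites the whole ingroup.
Most parsimonious ingroup topology: ((Taxon 2,(Taxon 8,Taxon 9)),Taxon 1).
The clade {Taxon 8, Taxon 9} is supported by Char. 2: its derived state '1' occurs in exactly those taxa and in no other taxon (including the outgroup).

Char. 2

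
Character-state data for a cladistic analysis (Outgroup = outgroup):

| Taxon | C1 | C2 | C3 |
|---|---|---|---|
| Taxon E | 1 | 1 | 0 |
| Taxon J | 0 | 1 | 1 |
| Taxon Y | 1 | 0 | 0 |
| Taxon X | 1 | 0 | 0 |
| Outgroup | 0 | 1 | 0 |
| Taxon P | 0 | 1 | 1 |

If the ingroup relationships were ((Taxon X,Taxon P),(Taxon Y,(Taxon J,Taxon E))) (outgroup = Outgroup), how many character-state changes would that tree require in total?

7

Map each character onto ((Taxon X,Taxon P),(Taxon Y,(Taxon J,Taxon E))) (rooted by Outgroup) and count the minimum state changes it requires (Fitch parsimony):
C1: 3; C2: 2; C3: 2.
Total tree length = 7.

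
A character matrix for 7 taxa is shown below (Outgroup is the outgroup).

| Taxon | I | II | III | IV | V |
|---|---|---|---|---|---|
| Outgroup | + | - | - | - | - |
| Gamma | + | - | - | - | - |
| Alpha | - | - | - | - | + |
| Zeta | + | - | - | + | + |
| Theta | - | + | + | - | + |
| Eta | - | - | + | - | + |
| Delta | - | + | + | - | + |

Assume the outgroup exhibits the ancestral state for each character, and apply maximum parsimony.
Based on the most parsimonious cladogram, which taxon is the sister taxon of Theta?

Delta

Character polarity is set by the outgroup: the derived state is whichever differs from the outgroup's state, so for I the derived state is '-', and for the remaining characters it is '+'.
Only Alpha, Delta, Eta, and Theta show the derived state '-' for I, supporting them as a clade.
II: derived state '+' in Delta and Theta only — synapomorphy for {Delta, Theta}.
Only Delta, Eta, and Theta show the derived state '+' for III, supporting them as a clade.
IV (derived state '+') is unique to Zeta (autapomorphy; uninformative for grouping).
Only Alpha, Delta, Eta, Theta, and Zeta show the derived state '+' for V, supporting them as a clade.
Most parsimonious ingroup topology: (Gamma,((Alpha,((Theta,Delta),Eta)),Zeta)).
Theta and Delta form a cherry on this tree, so they are sister taxa.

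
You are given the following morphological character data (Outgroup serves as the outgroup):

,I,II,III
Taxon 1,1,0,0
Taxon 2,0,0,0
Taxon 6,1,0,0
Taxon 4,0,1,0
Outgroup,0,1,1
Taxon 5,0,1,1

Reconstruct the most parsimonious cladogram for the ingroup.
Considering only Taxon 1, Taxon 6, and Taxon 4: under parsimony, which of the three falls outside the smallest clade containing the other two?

Character polarity is set by the outgroup: the derived state is whichever differs from the outgroup's state, so for II, III the derived state is '0', and for the remaining characters it is '1'.
Only Taxon 1 and Taxon 6 show the derived state '1' for I, supporting them as a clade.
Only Taxon 1, Taxon 2, and Taxon 6 show the derived state '0' for II, supporting them as a clade.
III: derived state '0' in Taxon 1, Taxon 2, Taxon 4, and Taxon 6 only — synapomorphy for {Taxon 1, Taxon 2, Taxon 4, Taxon 6}.
Most parsimonious ingroup topology: (((Taxon 2,(Taxon 6,Taxon 1)),Taxon 4),Taxon 5).
Taxon 6 and Taxon 1 share a more recent common ancestor with each other than either does with Taxon 4, so Taxon 4 is the least closely related of the three.

Taxon 4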